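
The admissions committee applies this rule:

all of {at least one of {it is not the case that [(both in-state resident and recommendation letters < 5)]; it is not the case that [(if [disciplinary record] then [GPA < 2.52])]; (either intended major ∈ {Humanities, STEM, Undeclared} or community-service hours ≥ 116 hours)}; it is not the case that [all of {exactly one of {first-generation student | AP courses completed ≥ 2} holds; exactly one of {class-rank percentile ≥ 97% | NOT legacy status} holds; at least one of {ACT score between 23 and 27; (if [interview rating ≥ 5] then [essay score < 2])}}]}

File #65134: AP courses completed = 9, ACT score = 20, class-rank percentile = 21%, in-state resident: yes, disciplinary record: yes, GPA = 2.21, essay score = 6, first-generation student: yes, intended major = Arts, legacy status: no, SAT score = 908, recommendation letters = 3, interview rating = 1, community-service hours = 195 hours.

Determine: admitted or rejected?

Admitted

Atomic conditions:
  in-state resident: yes → true
  recommendation letters < 5: 3 < 5 is true
  disciplinary record: yes → true
  GPA < 2.52: 2.21 < 2.52 is true
  intended major ∈ {Humanities, STEM, Undeclared}: Arts is not in the set → false
  community-service hours ≥ 116 hours: 195 ≥ 116 is true
  first-generation student: yes → true
  AP courses completed ≥ 2: 9 ≥ 2 is true
  class-rank percentile ≥ 97%: 21 ≥ 97 is false
  NOT legacy status: no → true
  ACT score between 23 and 27: 20 in [23, 27] is false
  interview rating ≥ 5: 1 ≥ 5 is false
  essay score < 2: 6 < 2 is false
Combine:
[1.1.1] true AND true = true
[1.1] NOT true = false
[1.2.1] true → true = true
[1.2] NOT true = false
[1.3] false OR true = true
[1] false OR false OR true = true
[2.1.1] exactly-one(true, true) = false
[2.1.2] exactly-one(false, true) = true
[2.1.3.2] false → false (antecedent false ⇒ implication holds) = true
[2.1.3] false OR true = true
[2.1] false AND true AND true = false
[2] NOT false = true
[root] true AND true = true
Overall: true → admitted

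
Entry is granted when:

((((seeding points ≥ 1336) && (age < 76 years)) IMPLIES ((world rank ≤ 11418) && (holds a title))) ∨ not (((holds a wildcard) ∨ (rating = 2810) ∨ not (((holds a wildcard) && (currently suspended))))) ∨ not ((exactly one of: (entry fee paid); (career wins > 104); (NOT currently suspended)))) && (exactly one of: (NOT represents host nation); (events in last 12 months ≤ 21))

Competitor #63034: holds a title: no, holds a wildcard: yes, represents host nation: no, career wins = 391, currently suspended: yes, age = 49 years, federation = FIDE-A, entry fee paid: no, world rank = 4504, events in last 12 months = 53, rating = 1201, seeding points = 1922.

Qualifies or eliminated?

Atomic conditions:
  seeding points ≥ 1336: 1922 ≥ 1336 is true
  age < 76 years: 49 < 76 is true
  world rank ≤ 11418: 4504 ≤ 11418 is true
  holds a title: no → false
  holds a wildcard: yes → true
  rating = 2810: 1201 == 2810 is false
  currently suspended: yes → true
  entry fee paid: no → false
  career wins > 104: 391 > 104 is true
  NOT currently suspended: yes → false
  NOT represents host nation: no → true
  events in last 12 months ≤ 21: 53 ≤ 21 is false
Combine:
[1.1.1] true AND true = true
[1.1.2] true AND false = false
[1.1] true → false = false
[1.2.1.3.1] true AND true = true
[1.2.1.3] NOT true = false
[1.2.1] true OR false OR false = true
[1.2] NOT true = false
[1.3.1] exactly-one(false, true, false) = true
[1.3] NOT true = false
[1] false OR false OR false = false
[2] exactly-one(true, false) = true
[root] false AND true = false
Overall: false → eliminated

Eliminated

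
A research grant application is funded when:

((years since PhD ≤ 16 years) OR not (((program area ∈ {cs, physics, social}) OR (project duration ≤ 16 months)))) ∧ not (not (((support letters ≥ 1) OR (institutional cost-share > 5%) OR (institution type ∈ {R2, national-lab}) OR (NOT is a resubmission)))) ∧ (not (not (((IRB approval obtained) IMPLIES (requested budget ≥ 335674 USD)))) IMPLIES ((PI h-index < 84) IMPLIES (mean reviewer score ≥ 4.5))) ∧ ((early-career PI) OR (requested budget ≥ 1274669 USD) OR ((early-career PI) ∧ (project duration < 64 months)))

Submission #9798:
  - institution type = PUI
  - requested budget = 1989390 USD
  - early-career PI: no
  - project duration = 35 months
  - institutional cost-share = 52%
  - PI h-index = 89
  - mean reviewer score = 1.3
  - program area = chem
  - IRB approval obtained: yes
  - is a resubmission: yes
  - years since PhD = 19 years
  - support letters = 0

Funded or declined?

Atomic conditions:
  years since PhD ≤ 16 years: 19 ≤ 16 is false
  program area ∈ {cs, physics, social}: chem is not in the set → false
  project duration ≤ 16 months: 35 ≤ 16 is false
  support letters ≥ 1: 0 ≥ 1 is false
  institutional cost-share > 5%: 52 > 5 is true
  institution type ∈ {R2, national-lab}: PUI is not in the set → false
  NOT is a resubmission: yes → false
  IRB approval obtained: yes → true
  requested budget ≥ 335674 USD: 1989390 ≥ 335674 is true
  PI h-index < 84: 89 < 84 is false
  mean reviewer score ≥ 4.5: 1.3 ≥ 4.5 is false
  early-career PI: no → false
  requested budget ≥ 1274669 USD: 1989390 ≥ 1274669 is true
  project duration < 64 months: 35 < 64 is true
Combine:
[1.2.1] false OR false = false
[1.2] NOT false = true
[1] false OR true = true
[2.1.1] false OR true OR false OR false = true
[2.1] NOT true = false
[2] NOT false = true
[3.1.1.1] true → true = true
[3.1.1] NOT true = false
[3.1] NOT false = true
[3.2] false → false (antecedent false ⇒ implication holds) = true
[3] true → true = true
[4.3] false AND true = false
[4] false OR true OR false = true
[root] true AND true AND true AND true = true
Overall: true → funded

Funded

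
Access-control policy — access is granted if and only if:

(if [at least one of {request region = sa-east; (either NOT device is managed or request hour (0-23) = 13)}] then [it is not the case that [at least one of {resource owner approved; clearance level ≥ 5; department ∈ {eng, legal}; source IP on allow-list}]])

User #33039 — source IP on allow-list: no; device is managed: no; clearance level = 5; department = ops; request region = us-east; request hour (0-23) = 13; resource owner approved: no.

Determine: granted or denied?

Denied

Atomic conditions:
  request region = sa-east: us-east == sa-east is false
  NOT device is managed: no → true
  request hour (0-23) = 13: 13 == 13 is true
  resource owner approved: no → false
  clearance level ≥ 5: 5 ≥ 5 is true
  department ∈ {eng, legal}: ops is not in the set → false
  source IP on allow-list: no → false
Combine:
[1.2] true OR true = true
[1] false OR true = true
[2.1] false OR true OR false OR false = true
[2] NOT true = false
[root] true → false = false
Overall: false → denied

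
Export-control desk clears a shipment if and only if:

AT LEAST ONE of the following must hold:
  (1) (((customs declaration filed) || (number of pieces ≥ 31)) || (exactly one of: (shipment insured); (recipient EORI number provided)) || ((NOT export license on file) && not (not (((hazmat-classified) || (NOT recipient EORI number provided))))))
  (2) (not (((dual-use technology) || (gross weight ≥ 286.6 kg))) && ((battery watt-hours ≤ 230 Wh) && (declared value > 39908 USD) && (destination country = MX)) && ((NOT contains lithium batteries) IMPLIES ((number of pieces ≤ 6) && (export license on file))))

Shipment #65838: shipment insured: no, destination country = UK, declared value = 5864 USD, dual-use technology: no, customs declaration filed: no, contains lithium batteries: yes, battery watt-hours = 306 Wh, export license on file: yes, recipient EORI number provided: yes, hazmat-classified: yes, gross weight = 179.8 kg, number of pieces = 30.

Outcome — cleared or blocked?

Atomic conditions:
  customs declaration filed: no → false
  number of pieces ≥ 31: 30 ≥ 31 is false
  shipment insured: no → false
  recipient EORI number provided: yes → true
  NOT export license on file: yes → false
  hazmat-classified: yes → true
  NOT recipient EORI number provided: yes → false
  dual-use technology: no → false
  gross weight ≥ 286.6 kg: 179.8 ≥ 286.6 is false
  battery watt-hours ≤ 230 Wh: 306 ≤ 230 is false
  declared value > 39908 USD: 5864 > 39908 is false
  destination country = MX: UK == MX is false
  NOT contains lithium batteries: yes → false
  number of pieces ≤ 6: 30 ≤ 6 is false
  export license on file: yes → true
Combine:
[1.1] false OR false = false
[1.2] exactly-one(false, true) = true
[1.3.2.1.1] true OR false = true
[1.3.2.1] NOT true = false
[1.3.2] NOT false = true
[1.3] false AND true = false
[1] false OR true OR false = true
[2.1.1] false OR false = false
[2.1] NOT false = true
[2.2] false AND false AND false = false
[2.3.2] false AND true = false
[2.3] false → false (antecedent false ⇒ implication holds) = true
[2] true AND false AND true = false
[root] true OR false = true
Overall: true → cleared

Cleared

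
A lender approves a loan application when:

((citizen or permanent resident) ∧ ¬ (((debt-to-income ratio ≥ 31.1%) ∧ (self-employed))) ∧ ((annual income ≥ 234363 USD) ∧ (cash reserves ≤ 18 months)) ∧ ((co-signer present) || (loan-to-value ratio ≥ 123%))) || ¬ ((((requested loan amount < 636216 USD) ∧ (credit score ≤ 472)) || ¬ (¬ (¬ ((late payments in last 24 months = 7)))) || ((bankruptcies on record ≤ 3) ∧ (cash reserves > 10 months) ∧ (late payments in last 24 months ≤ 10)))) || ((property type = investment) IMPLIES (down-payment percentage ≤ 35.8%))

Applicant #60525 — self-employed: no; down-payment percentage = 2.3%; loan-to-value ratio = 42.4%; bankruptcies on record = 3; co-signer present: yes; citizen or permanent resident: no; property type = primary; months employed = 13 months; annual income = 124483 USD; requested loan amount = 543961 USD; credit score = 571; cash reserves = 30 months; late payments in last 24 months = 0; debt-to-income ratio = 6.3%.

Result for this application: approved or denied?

Atomic conditions:
  citizen or permanent resident: no → false
  debt-to-income ratio ≥ 31.1%: 6.3 ≥ 31.1 is false
  self-employed: no → false
  annual income ≥ 234363 USD: 124483 ≥ 234363 is false
  cash reserves ≤ 18 months: 30 ≤ 18 is false
  co-signer present: yes → true
  loan-to-value ratio ≥ 123%: 42.4 ≥ 123 is false
  requested loan amount < 636216 USD: 543961 < 636216 is true
  credit score ≤ 472: 571 ≤ 472 is false
  late payments in last 24 months = 7: 0 == 7 is false
  bankruptcies on record ≤ 3: 3 ≤ 3 is true
  cash reserves > 10 months: 30 > 10 is true
  late payments in last 24 months ≤ 10: 0 ≤ 10 is true
  property type = investment: primary == investment is false
  down-payment percentage ≤ 35.8%: 2.3 ≤ 35.8 is true
Combine:
[1.2.1] false AND false = false
[1.2] NOT false = true
[1.3] false AND false = false
[1.4] true OR false = true
[1] false AND true AND false AND true = false
[2.1.1] true AND false = false
[2.1.2.1.1] NOT false = true
[2.1.2.1] NOT true = false
[2.1.2] NOT false = true
[2.1.3] true AND true AND true = true
[2.1] false OR true OR true = true
[2] NOT true = false
[3] false → true (antecedent false ⇒ implication holds) = true
[root] false OR false OR true = true
Overall: true → approved

Approved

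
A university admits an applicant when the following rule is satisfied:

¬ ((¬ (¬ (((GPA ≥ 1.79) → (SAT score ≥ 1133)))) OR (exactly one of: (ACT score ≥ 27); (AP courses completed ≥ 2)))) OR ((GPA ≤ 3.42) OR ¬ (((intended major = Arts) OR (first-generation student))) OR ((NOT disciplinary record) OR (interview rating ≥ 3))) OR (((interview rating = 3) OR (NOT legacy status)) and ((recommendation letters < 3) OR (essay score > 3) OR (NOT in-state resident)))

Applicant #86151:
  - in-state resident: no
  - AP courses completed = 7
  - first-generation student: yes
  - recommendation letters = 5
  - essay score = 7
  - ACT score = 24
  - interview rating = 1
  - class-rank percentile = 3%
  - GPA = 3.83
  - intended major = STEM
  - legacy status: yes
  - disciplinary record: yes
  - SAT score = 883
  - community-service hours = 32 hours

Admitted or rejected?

Rejected

Atomic conditions:
  GPA ≥ 1.79: 3.83 ≥ 1.79 is true
  SAT score ≥ 1133: 883 ≥ 1133 is false
  ACT score ≥ 27: 24 ≥ 27 is false
  AP courses completed ≥ 2: 7 ≥ 2 is true
  GPA ≤ 3.42: 3.83 ≤ 3.42 is false
  intended major = Arts: STEM == Arts is false
  first-generation student: yes → true
  NOT disciplinary record: yes → false
  interview rating ≥ 3: 1 ≥ 3 is false
  interview rating = 3: 1 == 3 is false
  NOT legacy status: yes → false
  recommendation letters < 3: 5 < 3 is false
  essay score > 3: 7 > 3 is true
  NOT in-state resident: no → true
Combine:
[1.1.1.1.1] true → false = false
[1.1.1.1] NOT false = true
[1.1.1] NOT true = false
[1.1.2] exactly-one(false, true) = true
[1.1] false OR true = true
[1] NOT true = false
[2.2.1] false OR true = true
[2.2] NOT true = false
[2.3] false OR false = false
[2] false OR false OR false = false
[3.1] false OR false = false
[3.2] false OR true OR true = true
[3] false AND true = false
[root] false OR false OR false = false
Overall: false → rejected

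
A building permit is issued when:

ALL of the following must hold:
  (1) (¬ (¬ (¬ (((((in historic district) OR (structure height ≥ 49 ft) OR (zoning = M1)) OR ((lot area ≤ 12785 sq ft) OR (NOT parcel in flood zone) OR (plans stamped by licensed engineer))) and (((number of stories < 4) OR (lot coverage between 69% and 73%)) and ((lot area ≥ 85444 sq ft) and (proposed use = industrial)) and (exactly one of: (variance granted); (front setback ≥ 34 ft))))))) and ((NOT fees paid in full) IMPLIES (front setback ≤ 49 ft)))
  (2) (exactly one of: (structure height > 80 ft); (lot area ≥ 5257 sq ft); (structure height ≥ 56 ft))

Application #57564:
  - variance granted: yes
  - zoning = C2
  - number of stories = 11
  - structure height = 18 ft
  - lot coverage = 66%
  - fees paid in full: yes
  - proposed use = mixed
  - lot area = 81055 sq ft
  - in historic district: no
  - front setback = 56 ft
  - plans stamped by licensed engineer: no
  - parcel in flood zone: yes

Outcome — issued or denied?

Issued

Atomic conditions:
  in historic district: no → false
  structure height ≥ 49 ft: 18 ≥ 49 is false
  zoning = M1: C2 == M1 is false
  lot area ≤ 12785 sq ft: 81055 ≤ 12785 is false
  NOT parcel in flood zone: yes → false
  plans stamped by licensed engineer: no → false
  number of stories < 4: 11 < 4 is false
  lot coverage between 69% and 73%: 66 in [69, 73] is false
  lot area ≥ 85444 sq ft: 81055 ≥ 85444 is false
  proposed use = industrial: mixed == industrial is false
  variance granted: yes → true
  front setback ≥ 34 ft: 56 ≥ 34 is true
  NOT fees paid in full: yes → false
  front setback ≤ 49 ft: 56 ≤ 49 is false
  structure height > 80 ft: 18 > 80 is false
  lot area ≥ 5257 sq ft: 81055 ≥ 5257 is true
  structure height ≥ 56 ft: 18 ≥ 56 is false
Combine:
[1.1.1.1.1.1.1] false OR false OR false = false
[1.1.1.1.1.1.2] false OR false OR false = false
[1.1.1.1.1.1] false OR false = false
[1.1.1.1.1.2.1] false OR false = false
[1.1.1.1.1.2.2] false AND false = false
[1.1.1.1.1.2.3] exactly-one(true, true) = false
[1.1.1.1.1.2] false AND false AND false = false
[1.1.1.1.1] false AND false = false
[1.1.1.1] NOT false = true
[1.1.1] NOT true = false
[1.1] NOT false = true
[1.2] false → false (antecedent false ⇒ implication holds) = true
[1] true AND true = true
[2] exactly-one(false, true, false) = true
[root] true AND true = true
Overall: true → issued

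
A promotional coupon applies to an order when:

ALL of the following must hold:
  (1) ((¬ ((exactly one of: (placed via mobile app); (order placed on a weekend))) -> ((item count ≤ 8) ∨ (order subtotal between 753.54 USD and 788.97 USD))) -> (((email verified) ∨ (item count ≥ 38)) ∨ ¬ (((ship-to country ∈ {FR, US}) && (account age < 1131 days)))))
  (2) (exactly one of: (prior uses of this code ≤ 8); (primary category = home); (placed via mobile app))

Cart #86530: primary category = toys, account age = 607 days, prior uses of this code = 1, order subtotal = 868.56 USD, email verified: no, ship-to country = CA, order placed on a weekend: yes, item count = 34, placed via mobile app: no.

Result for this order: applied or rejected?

Applied

Atomic conditions:
  placed via mobile app: no → false
  order placed on a weekend: yes → true
  item count ≤ 8: 34 ≤ 8 is false
  order subtotal between 753.54 USD and 788.97 USD: 868.56 in [753.54, 788.97] is false
  email verified: no → false
  item count ≥ 38: 34 ≥ 38 is false
  ship-to country ∈ {FR, US}: CA is not in the set → false
  account age < 1131 days: 607 < 1131 is true
  prior uses of this code ≤ 8: 1 ≤ 8 is true
  primary category = home: toys == home is false
Combine:
[1.1.1.1] exactly-one(false, true) = true
[1.1.1] NOT true = false
[1.1.2] false OR false = false
[1.1] false → false (antecedent false ⇒ implication holds) = true
[1.2.1] false OR false = false
[1.2.2.1] false AND true = false
[1.2.2] NOT false = true
[1.2] false OR true = true
[1] true → true = true
[2] exactly-one(true, false, false) = true
[root] true AND true = true
Overall: true → applied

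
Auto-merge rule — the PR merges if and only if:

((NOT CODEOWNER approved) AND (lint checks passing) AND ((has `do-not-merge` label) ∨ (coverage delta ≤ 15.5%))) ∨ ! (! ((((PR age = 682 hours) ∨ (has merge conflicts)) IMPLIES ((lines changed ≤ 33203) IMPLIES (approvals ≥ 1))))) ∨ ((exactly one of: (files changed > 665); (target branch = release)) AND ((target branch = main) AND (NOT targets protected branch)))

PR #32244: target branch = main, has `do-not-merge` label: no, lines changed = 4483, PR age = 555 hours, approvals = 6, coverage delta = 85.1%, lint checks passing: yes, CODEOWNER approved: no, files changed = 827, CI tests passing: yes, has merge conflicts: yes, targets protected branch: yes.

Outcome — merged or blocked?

Merged

Atomic conditions:
  NOT CODEOWNER approved: no → true
  lint checks passing: yes → true
  has `do-not-merge` label: no → false
  coverage delta ≤ 15.5%: 85.1 ≤ 15.5 is false
  PR age = 682 hours: 555 == 682 is false
  has merge conflicts: yes → true
  lines changed ≤ 33203: 4483 ≤ 33203 is true
  approvals ≥ 1: 6 ≥ 1 is true
  files changed > 665: 827 > 665 is true
  target branch = release: main == release is false
  target branch = main: main == main is true
  NOT targets protected branch: yes → false
Combine:
[1.3] false OR false = false
[1] true AND true AND false = false
[2.1.1.1] false OR true = true
[2.1.1.2] true → true = true
[2.1.1] true → true = true
[2.1] NOT true = false
[2] NOT false = true
[3.1] exactly-one(true, false) = true
[3.2] true AND false = false
[3] true AND false = false
[root] false OR true OR false = true
Overall: true → merged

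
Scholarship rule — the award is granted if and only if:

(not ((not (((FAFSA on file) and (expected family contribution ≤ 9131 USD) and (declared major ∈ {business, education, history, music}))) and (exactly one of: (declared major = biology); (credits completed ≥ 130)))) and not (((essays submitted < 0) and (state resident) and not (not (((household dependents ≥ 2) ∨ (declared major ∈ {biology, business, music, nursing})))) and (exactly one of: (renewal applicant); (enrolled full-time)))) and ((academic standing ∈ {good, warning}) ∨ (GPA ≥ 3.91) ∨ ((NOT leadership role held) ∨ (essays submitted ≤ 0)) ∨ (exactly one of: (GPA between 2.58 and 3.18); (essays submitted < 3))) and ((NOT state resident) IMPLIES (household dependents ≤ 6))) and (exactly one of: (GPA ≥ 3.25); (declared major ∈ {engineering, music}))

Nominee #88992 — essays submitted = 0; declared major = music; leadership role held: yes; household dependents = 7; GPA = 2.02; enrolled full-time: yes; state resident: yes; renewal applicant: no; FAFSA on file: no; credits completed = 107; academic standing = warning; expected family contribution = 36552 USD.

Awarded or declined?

Atomic conditions:
  FAFSA on file: no → false
  expected family contribution ≤ 9131 USD: 36552 ≤ 9131 is false
  declared major ∈ {business, education, history, music}: music is in the set → true
  declared major = biology: music == biology is false
  credits completed ≥ 130: 107 ≥ 130 is false
  essays submitted < 0: 0 < 0 is false
  state resident: yes → true
  household dependents ≥ 2: 7 ≥ 2 is true
  declared major ∈ {biology, business, music, nursing}: music is in the set → true
  renewal applicant: no → false
  enrolled full-time: yes → true
  academic standing ∈ {good, warning}: warning is in the set → true
  GPA ≥ 3.91: 2.02 ≥ 3.91 is false
  NOT leadership role held: yes → false
  essays submitted ≤ 0: 0 ≤ 0 is true
  GPA between 2.58 and 3.18: 2.02 in [2.58, 3.18] is false
  essays submitted < 3: 0 < 3 is true
  NOT state resident: yes → false
  household dependents ≤ 6: 7 ≤ 6 is false
  GPA ≥ 3.25: 2.02 ≥ 3.25 is false
  declared major ∈ {engineering, music}: music is in the set → true
Combine:
[1.1.1.1.1] false AND false AND true = false
[1.1.1.1] NOT false = true
[1.1.1.2] exactly-one(false, false) = false
[1.1.1] true AND false = false
[1.1] NOT false = true
[1.2.1.3.1.1] true OR true = true
[1.2.1.3.1] NOT true = false
[1.2.1.3] NOT false = true
[1.2.1.4] exactly-one(false, true) = true
[1.2.1] false AND true AND true AND true = false
[1.2] NOT false = true
[1.3.3] false OR true = true
[1.3.4] exactly-one(false, true) = true
[1.3] true OR false OR true OR true = true
[1.4] false → false (antecedent false ⇒ implication holds) = true
[1] true AND true AND true AND true = true
[2] exactly-one(false, true) = true
[root] true AND true = true
Overall: true → awarded

Awarded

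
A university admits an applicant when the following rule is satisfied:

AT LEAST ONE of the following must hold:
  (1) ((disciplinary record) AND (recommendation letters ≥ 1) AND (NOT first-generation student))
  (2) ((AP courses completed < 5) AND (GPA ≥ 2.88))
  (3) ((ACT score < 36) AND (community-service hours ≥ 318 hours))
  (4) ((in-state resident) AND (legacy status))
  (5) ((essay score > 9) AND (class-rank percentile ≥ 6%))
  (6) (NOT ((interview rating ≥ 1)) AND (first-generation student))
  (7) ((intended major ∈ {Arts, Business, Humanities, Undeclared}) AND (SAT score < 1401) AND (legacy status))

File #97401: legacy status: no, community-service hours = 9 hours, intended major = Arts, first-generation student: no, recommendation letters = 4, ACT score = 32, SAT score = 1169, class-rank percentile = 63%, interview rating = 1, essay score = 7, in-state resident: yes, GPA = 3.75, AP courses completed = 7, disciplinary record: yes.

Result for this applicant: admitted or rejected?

Atomic conditions:
  disciplinary record: yes → true
  recommendation letters ≥ 1: 4 ≥ 1 is true
  NOT first-generation student: no → true
  AP courses completed < 5: 7 < 5 is false
  GPA ≥ 2.88: 3.75 ≥ 2.88 is true
  ACT score < 36: 32 < 36 is true
  community-service hours ≥ 318 hours: 9 ≥ 318 is false
  in-state resident: yes → true
  legacy status: no → false
  essay score > 9: 7 > 9 is false
  class-rank percentile ≥ 6%: 63 ≥ 6 is true
  interview rating ≥ 1: 1 ≥ 1 is true
  first-generation student: no → false
  intended major ∈ {Arts, Business, Humanities, Undeclared}: Arts is in the set → true
  SAT score < 1401: 1169 < 1401 is true
Combine:
[1] true AND true AND true = true
[2] false AND true = false
[3] true AND false = false
[4] true AND false = false
[5] false AND true = false
[6.1] NOT true = false
[6] false AND false = false
[7] true AND true AND false = false
[root] true OR false OR false OR false OR false OR false OR false = true
Overall: true → admitted

Admitted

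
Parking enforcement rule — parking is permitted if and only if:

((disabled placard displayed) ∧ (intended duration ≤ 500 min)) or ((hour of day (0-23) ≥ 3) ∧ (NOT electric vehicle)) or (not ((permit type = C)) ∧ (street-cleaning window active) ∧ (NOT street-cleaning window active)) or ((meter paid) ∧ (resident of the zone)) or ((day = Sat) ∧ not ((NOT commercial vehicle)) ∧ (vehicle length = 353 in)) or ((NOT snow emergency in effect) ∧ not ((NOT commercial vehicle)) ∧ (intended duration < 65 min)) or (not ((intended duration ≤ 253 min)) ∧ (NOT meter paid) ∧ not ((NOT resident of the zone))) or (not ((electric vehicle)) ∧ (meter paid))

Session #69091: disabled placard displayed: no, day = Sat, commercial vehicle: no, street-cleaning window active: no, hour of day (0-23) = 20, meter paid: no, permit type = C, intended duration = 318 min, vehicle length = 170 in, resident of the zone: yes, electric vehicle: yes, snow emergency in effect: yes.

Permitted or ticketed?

Atomic conditions:
  disabled placard displayed: no → false
  intended duration ≤ 500 min: 318 ≤ 500 is true
  hour of day (0-23) ≥ 3: 20 ≥ 3 is true
  NOT electric vehicle: yes → false
  permit type = C: C == C is true
  street-cleaning window active: no → false
  NOT street-cleaning window active: no → true
  meter paid: no → false
  resident of the zone: yes → true
  day = Sat: Sat == Sat is true
  NOT commercial vehicle: no → true
  vehicle length = 353 in: 170 == 353 is false
  NOT snow emergency in effect: yes → false
  intended duration < 65 min: 318 < 65 is false
  intended duration ≤ 253 min: 318 ≤ 253 is false
  NOT meter paid: no → true
  NOT resident of the zone: yes → false
  electric vehicle: yes → true
Combine:
[1] false AND true = false
[2] true AND false = false
[3.1] NOT true = false
[3] false AND false AND true = false
[4] false AND true = false
[5.2] NOT true = false
[5] true AND false AND false = false
[6.2] NOT true = false
[6] false AND false AND false = false
[7.1] NOT false = true
[7.3] NOT false = true
[7] true AND true AND true = true
[8.1] NOT true = false
[8] false AND false = false
[root] false OR false OR false OR false OR false OR false OR true OR false = true
Overall: true → permitted

Permitted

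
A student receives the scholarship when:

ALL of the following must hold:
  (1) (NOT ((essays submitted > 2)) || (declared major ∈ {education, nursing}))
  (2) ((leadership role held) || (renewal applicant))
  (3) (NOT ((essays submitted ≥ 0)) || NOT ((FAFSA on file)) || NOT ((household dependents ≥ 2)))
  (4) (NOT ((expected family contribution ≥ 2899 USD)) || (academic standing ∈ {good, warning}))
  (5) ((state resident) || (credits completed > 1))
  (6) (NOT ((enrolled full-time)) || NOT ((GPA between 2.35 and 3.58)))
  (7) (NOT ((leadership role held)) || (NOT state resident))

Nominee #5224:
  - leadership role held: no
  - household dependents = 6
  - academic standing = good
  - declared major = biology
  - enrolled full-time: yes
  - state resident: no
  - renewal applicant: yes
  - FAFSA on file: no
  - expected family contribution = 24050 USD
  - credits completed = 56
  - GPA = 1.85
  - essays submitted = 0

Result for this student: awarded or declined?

Atomic conditions:
  essays submitted > 2: 0 > 2 is false
  declared major ∈ {education, nursing}: biology is not in the set → false
  leadership role held: no → false
  renewal applicant: yes → true
  essays submitted ≥ 0: 0 ≥ 0 is true
  FAFSA on file: no → false
  household dependents ≥ 2: 6 ≥ 2 is true
  expected family contribution ≥ 2899 USD: 24050 ≥ 2899 is true
  academic standing ∈ {good, warning}: good is in the set → true
  state resident: no → false
  credits completed > 1: 56 > 1 is true
  enrolled full-time: yes → true
  GPA between 2.35 and 3.58: 1.85 in [2.35, 3.58] is false
  NOT state resident: no → true
Combine:
[1.1] NOT false = true
[1] true OR false = true
[2] false OR true = true
[3.1] NOT true = false
[3.2] NOT false = true
[3.3] NOT true = false
[3] false OR true OR false = true
[4.1] NOT true = false
[4] false OR true = true
[5] false OR true = true
[6.1] NOT true = false
[6.2] NOT false = true
[6] false OR true = true
[7.1] NOT false = true
[7] true OR true = true
[root] true AND true AND true AND true AND true AND true AND true = true
Overall: true → awarded

Awarded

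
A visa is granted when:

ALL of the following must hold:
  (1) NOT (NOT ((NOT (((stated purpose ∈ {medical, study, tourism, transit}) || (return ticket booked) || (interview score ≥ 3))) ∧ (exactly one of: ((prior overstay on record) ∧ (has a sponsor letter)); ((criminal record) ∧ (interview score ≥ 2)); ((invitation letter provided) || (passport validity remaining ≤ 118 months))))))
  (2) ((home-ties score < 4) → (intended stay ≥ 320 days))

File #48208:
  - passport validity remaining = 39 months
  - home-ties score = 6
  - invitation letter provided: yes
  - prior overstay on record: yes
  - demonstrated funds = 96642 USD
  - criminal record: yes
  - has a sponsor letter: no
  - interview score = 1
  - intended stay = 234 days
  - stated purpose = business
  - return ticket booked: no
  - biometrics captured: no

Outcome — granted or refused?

Atomic conditions:
  stated purpose ∈ {medical, study, tourism, transit}: business is not in the set → false
  return ticket booked: no → false
  interview score ≥ 3: 1 ≥ 3 is false
  prior overstay on record: yes → true
  has a sponsor letter: no → false
  criminal record: yes → true
  interview score ≥ 2: 1 ≥ 2 is false
  invitation letter provided: yes → true
  passport validity remaining ≤ 118 months: 39 ≤ 118 is true
  home-ties score < 4: 6 < 4 is false
  intended stay ≥ 320 days: 234 ≥ 320 is false
Combine:
[1.1.1.1.1] false OR false OR false = false
[1.1.1.1] NOT false = true
[1.1.1.2.1] true AND false = false
[1.1.1.2.2] true AND false = false
[1.1.1.2.3] true OR true = true
[1.1.1.2] exactly-one(false, false, true) = true
[1.1.1] true AND true = true
[1.1] NOT true = false
[1] NOT false = true
[2] false → false (antecedent false ⇒ implication holds) = true
[root] true AND true = true
Overall: true → granted

Granted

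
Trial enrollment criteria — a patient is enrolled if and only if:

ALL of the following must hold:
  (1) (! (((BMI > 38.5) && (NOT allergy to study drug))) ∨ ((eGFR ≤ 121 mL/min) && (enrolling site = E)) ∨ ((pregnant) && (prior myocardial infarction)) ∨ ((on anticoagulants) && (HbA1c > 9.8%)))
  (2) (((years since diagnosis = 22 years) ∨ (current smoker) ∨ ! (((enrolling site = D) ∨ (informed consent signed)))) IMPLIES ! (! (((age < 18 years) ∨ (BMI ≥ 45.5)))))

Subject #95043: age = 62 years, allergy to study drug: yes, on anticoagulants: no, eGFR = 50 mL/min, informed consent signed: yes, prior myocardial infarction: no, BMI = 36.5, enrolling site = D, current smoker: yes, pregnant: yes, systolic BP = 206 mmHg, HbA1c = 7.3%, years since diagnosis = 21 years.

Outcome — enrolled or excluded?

Excluded

Atomic conditions:
  BMI > 38.5: 36.5 > 38.5 is false
  NOT allergy to study drug: yes → false
  eGFR ≤ 121 mL/min: 50 ≤ 121 is true
  enrolling site = E: D == E is false
  pregnant: yes → true
  prior myocardial infarction: no → false
  on anticoagulants: no → false
  HbA1c > 9.8%: 7.3 > 9.8 is false
  years since diagnosis = 22 years: 21 == 22 is false
  current smoker: yes → true
  enrolling site = D: D == D is true
  informed consent signed: yes → true
  age < 18 years: 62 < 18 is false
  BMI ≥ 45.5: 36.5 ≥ 45.5 is false
Combine:
[1.1.1] false AND false = false
[1.1] NOT false = true
[1.2] true AND false = false
[1.3] true AND false = false
[1.4] false AND false = false
[1] true OR false OR false OR false = true
[2.1.3.1] true OR true = true
[2.1.3] NOT true = false
[2.1] false OR true OR false = true
[2.2.1.1] false OR false = false
[2.2.1] NOT false = true
[2.2] NOT true = false
[2] true → false = false
[root] true AND false = false
Overall: false → excluded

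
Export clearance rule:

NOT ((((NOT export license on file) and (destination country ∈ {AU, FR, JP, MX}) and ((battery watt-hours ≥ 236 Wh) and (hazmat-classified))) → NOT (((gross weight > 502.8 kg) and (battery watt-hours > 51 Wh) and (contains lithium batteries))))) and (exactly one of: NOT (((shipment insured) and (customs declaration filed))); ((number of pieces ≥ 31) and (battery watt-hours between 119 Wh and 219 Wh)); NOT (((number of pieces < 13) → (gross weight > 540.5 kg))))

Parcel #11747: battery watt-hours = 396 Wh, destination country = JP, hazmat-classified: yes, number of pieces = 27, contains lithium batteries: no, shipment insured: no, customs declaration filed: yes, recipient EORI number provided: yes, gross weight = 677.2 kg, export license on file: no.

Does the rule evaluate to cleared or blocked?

Atomic conditions:
  NOT export license on file: no → true
  destination country ∈ {AU, FR, JP, MX}: JP is in the set → true
  battery watt-hours ≥ 236 Wh: 396 ≥ 236 is true
  hazmat-classified: yes → true
  gross weight > 502.8 kg: 677.2 > 502.8 is true
  battery watt-hours > 51 Wh: 396 > 51 is true
  contains lithium batteries: no → false
  shipment insured: no → false
  customs declaration filed: yes → true
  number of pieces ≥ 31: 27 ≥ 31 is false
  battery watt-hours between 119 Wh and 219 Wh: 396 in [119, 219] is false
  number of pieces < 13: 27 < 13 is false
  gross weight > 540.5 kg: 677.2 > 540.5 is true
Combine:
[1.1.1.3] true AND true = true
[1.1.1] true AND true AND true = true
[1.1.2.1] true AND true AND false = false
[1.1.2] NOT false = true
[1.1] true → true = true
[1] NOT true = false
[2.1.1] false AND true = false
[2.1] NOT false = true
[2.2] false AND false = false
[2.3.1] false → true (antecedent false ⇒ implication holds) = true
[2.3] NOT true = false
[2] exactly-one(true, false, false) = true
[root] false AND true = false
Overall: false → blocked

Blocked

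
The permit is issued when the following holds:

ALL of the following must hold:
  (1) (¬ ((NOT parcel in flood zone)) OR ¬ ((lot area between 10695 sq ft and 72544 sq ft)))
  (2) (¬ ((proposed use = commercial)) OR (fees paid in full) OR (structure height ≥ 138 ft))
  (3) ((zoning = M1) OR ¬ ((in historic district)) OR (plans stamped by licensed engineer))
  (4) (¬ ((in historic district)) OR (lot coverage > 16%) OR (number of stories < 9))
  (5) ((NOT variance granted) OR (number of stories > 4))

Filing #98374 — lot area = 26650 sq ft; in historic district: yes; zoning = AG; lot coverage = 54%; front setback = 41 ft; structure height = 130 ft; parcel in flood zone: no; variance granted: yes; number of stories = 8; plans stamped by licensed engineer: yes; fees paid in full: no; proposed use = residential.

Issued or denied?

Atomic conditions:
  NOT parcel in flood zone: no → true
  lot area between 10695 sq ft and 72544 sq ft: 26650 in [10695, 72544] is true
  proposed use = commercial: residential == commercial is false
  fees paid in full: no → false
  structure height ≥ 138 ft: 130 ≥ 138 is false
  zoning = M1: AG == M1 is false
  in historic district: yes → true
  plans stamped by licensed engineer: yes → true
  lot coverage > 16%: 54 > 16 is true
  number of stories < 9: 8 < 9 is true
  NOT variance granted: yes → false
  number of stories > 4: 8 > 4 is true
Combine:
[1.1] NOT true = false
[1.2] NOT true = false
[1] false OR false = false
[2.1] NOT false = true
[2] true OR false OR false = true
[3.2] NOT true = false
[3] false OR false OR true = true
[4.1] NOT true = false
[4] false OR true OR true = true
[5] false OR true = true
[root] false AND true AND true AND true AND true = false
Overall: false → denied

Denied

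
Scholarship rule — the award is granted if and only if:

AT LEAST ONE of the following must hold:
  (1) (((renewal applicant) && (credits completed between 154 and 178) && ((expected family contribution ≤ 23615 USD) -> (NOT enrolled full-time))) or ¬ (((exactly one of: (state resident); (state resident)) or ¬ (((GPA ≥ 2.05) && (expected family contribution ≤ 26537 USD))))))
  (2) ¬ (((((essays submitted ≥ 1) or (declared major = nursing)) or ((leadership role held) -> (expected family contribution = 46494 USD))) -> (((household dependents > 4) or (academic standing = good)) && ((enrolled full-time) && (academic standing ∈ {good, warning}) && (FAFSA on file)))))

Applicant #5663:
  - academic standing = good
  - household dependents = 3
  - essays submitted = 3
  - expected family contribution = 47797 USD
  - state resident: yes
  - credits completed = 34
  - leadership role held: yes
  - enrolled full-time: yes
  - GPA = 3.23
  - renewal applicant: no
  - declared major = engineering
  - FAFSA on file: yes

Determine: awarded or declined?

Declined

Atomic conditions:
  renewal applicant: no → false
  credits completed between 154 and 178: 34 in [154, 178] is false
  expected family contribution ≤ 23615 USD: 47797 ≤ 23615 is false
  NOT enrolled full-time: yes → false
  state resident: yes → true
  GPA ≥ 2.05: 3.23 ≥ 2.05 is true
  expected family contribution ≤ 26537 USD: 47797 ≤ 26537 is false
  essays submitted ≥ 1: 3 ≥ 1 is true
  declared major = nursing: engineering == nursing is false
  leadership role held: yes → true
  expected family contribution = 46494 USD: 47797 == 46494 is false
  household dependents > 4: 3 > 4 is false
  academic standing = good: good == good is true
  enrolled full-time: yes → true
  academic standing ∈ {good, warning}: good is in the set → true
  FAFSA on file: yes → true
Combine:
[1.1.3] false → false (antecedent false ⇒ implication holds) = true
[1.1] false AND false AND true = false
[1.2.1.1] exactly-one(true, true) = false
[1.2.1.2.1] true AND false = false
[1.2.1.2] NOT false = true
[1.2.1] false OR true = true
[1.2] NOT true = false
[1] false OR false = false
[2.1.1.1] true OR false = true
[2.1.1.2] true → false = false
[2.1.1] true OR false = true
[2.1.2.1] false OR true = true
[2.1.2.2] true AND true AND true = true
[2.1.2] true AND true = true
[2.1] true → true = true
[2] NOT true = false
[root] false OR false = false
Overall: false → declined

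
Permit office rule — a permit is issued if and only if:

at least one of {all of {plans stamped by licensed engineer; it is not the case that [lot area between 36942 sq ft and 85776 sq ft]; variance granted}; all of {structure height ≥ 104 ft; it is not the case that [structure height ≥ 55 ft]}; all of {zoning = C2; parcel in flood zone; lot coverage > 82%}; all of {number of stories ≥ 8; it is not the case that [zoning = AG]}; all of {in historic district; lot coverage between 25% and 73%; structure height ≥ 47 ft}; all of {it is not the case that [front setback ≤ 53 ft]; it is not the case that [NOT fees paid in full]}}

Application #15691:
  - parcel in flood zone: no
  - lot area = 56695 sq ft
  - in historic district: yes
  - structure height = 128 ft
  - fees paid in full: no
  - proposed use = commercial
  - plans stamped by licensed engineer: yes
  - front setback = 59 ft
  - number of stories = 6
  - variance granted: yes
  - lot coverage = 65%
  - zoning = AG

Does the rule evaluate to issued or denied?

Atomic conditions:
  plans stamped by licensed engineer: yes → true
  lot area between 36942 sq ft and 85776 sq ft: 56695 in [36942, 85776] is true
  variance granted: yes → true
  structure height ≥ 104 ft: 128 ≥ 104 is true
  structure height ≥ 55 ft: 128 ≥ 55 is true
  zoning = C2: AG == C2 is false
  parcel in flood zone: no → false
  lot coverage > 82%: 65 > 82 is false
  number of stories ≥ 8: 6 ≥ 8 is false
  zoning = AG: AG == AG is true
  in historic district: yes → true
  lot coverage between 25% and 73%: 65 in [25, 73] is true
  structure height ≥ 47 ft: 128 ≥ 47 is true
  front setback ≤ 53 ft: 59 ≤ 53 is false
  NOT fees paid in full: no → true
Combine:
[1.2] NOT true = false
[1] true AND false AND true = false
[2.2] NOT true = false
[2] true AND false = false
[3] false AND false AND false = false
[4.2] NOT true = false
[4] false AND false = false
[5] true AND true AND true = true
[6.1] NOT false = true
[6.2] NOT true = false
[6] true AND false = false
[root] false OR false OR false OR false OR true OR false = true
Overall: true → issued

Issued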